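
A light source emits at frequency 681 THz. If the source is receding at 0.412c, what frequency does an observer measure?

β = v/c = 0.412
(1-β)/(1+β) = 0.588/1.412 = 0.41643
Doppler factor = √(0.41643) = 0.64531
f_obs = 681 × 0.64531 = 439.5 THz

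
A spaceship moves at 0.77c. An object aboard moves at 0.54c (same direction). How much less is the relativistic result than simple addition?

Classical: u' + v = 0.54 + 0.77 = 1.31c
Relativistic: u = (0.54 + 0.77)/(1 + 0.4158) = 1.31/1.4158 = 0.9253c
Difference: 1.31 - 0.9253 = 0.3847c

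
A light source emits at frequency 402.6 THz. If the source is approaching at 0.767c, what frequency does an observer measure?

β = v/c = 0.767
(1+β)/(1-β) = 1.767/0.233 = 7.584
Doppler factor = √(7.584) = 2.754
f_obs = 402.6 × 2.754 = 1109 THz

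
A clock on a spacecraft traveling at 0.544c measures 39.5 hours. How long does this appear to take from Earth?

Proper time Δt₀ = 39.5 hours
γ = 1/√(1 - 0.544²) = 1.192
Δt = γΔt₀ = 1.192 × 39.5 = 47.08 hours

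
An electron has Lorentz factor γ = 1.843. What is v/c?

From γ = 1/√(1 - v²/c²):
1/γ² = 1/1.843² = 0.2944
v²/c² = 1 - 0.2944 = 0.7056
v/c = √(0.7056) = 0.8400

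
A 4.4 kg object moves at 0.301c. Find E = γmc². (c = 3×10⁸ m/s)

γ = 1/√(1 - 0.301²) = 1.04863
mc² = 4.4 × (3×10⁸)² = 3.960×10¹⁷ J
E = γmc² = 1.04863 × 3.960×10¹⁷ = 4.153×10¹⁷ J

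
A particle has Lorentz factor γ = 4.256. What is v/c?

From γ = 1/√(1 - v²/c²):
1/γ² = 1/4.256² = 0.05521
v²/c² = 1 - 0.05521 = 0.9448
v/c = √(0.9448) = 0.9720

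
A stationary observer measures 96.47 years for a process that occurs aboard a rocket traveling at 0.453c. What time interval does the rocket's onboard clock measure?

Dilated time Δt = 96.47 years
γ = 1/√(1 - 0.453²) = 1.1217
Δt₀ = Δt/γ = 96.47/1.1217 = 86.00 years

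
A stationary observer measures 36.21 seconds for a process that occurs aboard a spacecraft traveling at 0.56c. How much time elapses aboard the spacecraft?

Dilated time Δt = 36.21 seconds
γ = 1/√(1 - 0.56²) = 1.207
Δt₀ = Δt/γ = 36.21/1.207 = 30.00 seconds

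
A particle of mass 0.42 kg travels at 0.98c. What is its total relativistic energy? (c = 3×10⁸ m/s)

γ = 1/√(1 - 0.98²) = 5.0252
mc² = 0.42 × (3×10⁸)² = 3.780×10¹⁶ J
E = γmc² = 5.0252 × 3.780×10¹⁶ = 1.900×10¹⁷ J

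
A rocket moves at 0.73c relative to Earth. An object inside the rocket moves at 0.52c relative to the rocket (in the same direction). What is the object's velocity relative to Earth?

u = (u' + v)/(1 + u'v/c²)
Numerator: 0.52 + 0.73 = 1.25
Denominator: 1 + 0.3796 = 1.3796
u = 1.25/1.3796 = 0.9061c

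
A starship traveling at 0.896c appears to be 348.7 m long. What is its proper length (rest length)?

Contracted length L = 348.7 m
γ = 1/√(1 - 0.896²) = 2.252
L₀ = γL = 2.252 × 348.7 = 785.3 m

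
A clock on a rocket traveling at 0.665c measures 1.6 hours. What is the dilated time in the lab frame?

Proper time Δt₀ = 1.6 hours
γ = 1/√(1 - 0.665²) = 1.339
Δt = γΔt₀ = 1.339 × 1.6 = 2.142 hours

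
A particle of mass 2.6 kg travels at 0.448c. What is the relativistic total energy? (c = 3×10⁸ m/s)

γ = 1/√(1 - 0.448²) = 1.1185
mc² = 2.6 × (3×10⁸)² = 2.340×10¹⁷ J
E = γmc² = 1.1185 × 2.340×10¹⁷ = 2.617×10¹⁷ J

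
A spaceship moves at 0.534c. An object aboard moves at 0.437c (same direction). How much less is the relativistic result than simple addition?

Classical: u' + v = 0.437 + 0.534 = 0.971c
Relativistic: u = (0.437 + 0.534)/(1 + 0.233358) = 0.971/1.233358 = 0.7873c
Difference: 0.971 - 0.7873 = 0.1837c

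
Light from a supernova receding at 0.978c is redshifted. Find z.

β = 0.978
(1+β)/(1-β) = 1.978/0.022 = 89.91
√(89.91) = 9.482
z = 9.482 - 1 = 8.482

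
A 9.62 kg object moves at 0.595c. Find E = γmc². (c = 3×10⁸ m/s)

γ = 1/√(1 - 0.595²) = 1.244
mc² = 9.62 × (3×10⁸)² = 8.658×10¹⁷ J
E = γmc² = 1.244 × 8.658×10¹⁷ = 1.077×10¹⁸ J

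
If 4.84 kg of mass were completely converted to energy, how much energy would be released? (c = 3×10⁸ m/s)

Using E = mc²:
c² = (3×10⁸)² = 9×10¹⁶ m²/s²
E = 4.84 × 9×10¹⁶ = 4.356×10¹⁷ J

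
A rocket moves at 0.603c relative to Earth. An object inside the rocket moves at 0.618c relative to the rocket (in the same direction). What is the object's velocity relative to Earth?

u = (u' + v)/(1 + u'v/c²)
Numerator: 0.618 + 0.603 = 1.221
Denominator: 1 + 0.372654 = 1.372654
u = 1.221/1.372654 = 0.8895c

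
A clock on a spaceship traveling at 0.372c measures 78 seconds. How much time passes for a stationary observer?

Proper time Δt₀ = 78 seconds
γ = 1/√(1 - 0.372²) = 1.0773
Δt = γΔt₀ = 1.0773 × 78 = 84.03 seconds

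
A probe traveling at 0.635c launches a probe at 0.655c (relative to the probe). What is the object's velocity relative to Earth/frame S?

u = (u' + v)/(1 + u'v/c²)
Numerator: 0.655 + 0.635 = 1.29
Denominator: 1 + 0.415925 = 1.415925
u = 1.29/1.415925 = 0.9111c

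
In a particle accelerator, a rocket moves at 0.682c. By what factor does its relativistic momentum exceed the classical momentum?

p_rel = γmv, p_class = mv
Ratio = γ = 1/√(1 - 0.682²)
= 1/√(0.534876) = 1.367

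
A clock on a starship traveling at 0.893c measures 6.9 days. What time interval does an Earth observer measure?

Proper time Δt₀ = 6.9 days
γ = 1/√(1 - 0.893²) = 2.222
Δt = γΔt₀ = 2.222 × 6.9 = 15.33 days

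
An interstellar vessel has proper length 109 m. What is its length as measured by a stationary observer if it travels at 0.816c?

Proper length L₀ = 109 m
γ = 1/√(1 - 0.816²) = 1.730
L = L₀/γ = 109/1.730 = 63.01 m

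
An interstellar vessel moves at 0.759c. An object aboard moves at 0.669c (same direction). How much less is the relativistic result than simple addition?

Classical: u' + v = 0.669 + 0.759 = 1.428c
Relativistic: u = (0.669 + 0.759)/(1 + 0.507771) = 1.428/1.507771 = 0.9471c
Difference: 1.428 - 0.9471 = 0.4809c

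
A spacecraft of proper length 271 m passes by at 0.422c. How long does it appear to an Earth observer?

Proper length L₀ = 271 m
γ = 1/√(1 - 0.422²) = 1.103
L = L₀/γ = 271/1.103 = 245.7 m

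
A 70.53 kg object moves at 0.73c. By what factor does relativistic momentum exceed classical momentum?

p_rel = γmv, p_class = mv
Ratio = γ = 1/√(1 - 0.73²) = 1.463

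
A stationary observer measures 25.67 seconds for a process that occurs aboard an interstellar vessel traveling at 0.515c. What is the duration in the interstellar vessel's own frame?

Dilated time Δt = 25.67 seconds
γ = 1/√(1 - 0.515²) = 1.167
Δt₀ = Δt/γ = 25.67/1.167 = 22.00 seconds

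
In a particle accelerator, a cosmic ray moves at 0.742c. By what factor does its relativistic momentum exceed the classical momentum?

p_rel = γmv, p_class = mv
Ratio = γ = 1/√(1 - 0.742²)
= 1/√(0.449436) = 1.492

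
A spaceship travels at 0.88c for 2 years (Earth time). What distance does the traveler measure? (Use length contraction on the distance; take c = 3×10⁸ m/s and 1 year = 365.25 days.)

Earth distance: d = v × t = 0.88c × 2 yr = 1.666×10¹⁶ m
γ = 2.105
d' = d/γ = 1.666×10¹⁶/2.105 = 7.914×10¹⁵ m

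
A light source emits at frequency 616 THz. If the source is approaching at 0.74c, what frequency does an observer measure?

β = v/c = 0.74
(1+β)/(1-β) = 1.74/0.26 = 6.692
Doppler factor = √(6.692) = 2.587
f_obs = 616 × 2.587 = 1594 THz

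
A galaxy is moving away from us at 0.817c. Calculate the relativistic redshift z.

β = 0.817
(1+β)/(1-β) = 1.817/0.183 = 9.929
√(9.929) = 3.151
z = 3.151 - 1 = 2.151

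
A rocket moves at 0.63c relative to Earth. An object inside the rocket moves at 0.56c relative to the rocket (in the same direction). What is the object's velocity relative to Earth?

u = (u' + v)/(1 + u'v/c²)
Numerator: 0.56 + 0.63 = 1.19
Denominator: 1 + 0.3528 = 1.3528
u = 1.19/1.3528 = 0.8797c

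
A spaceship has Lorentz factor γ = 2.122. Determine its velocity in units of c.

From γ = 1/√(1 - v²/c²):
1/γ² = 1/2.122² = 0.2221
v²/c² = 1 - 0.2221 = 0.7779
v/c = √(0.7779) = 0.8820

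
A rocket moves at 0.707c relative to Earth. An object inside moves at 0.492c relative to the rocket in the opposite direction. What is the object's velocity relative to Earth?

Object's velocity in rocket frame is u' = -0.492c
u = (u' + v)/(1 + u'v/c²) = (v - 0.492)/(1 - 0.492·v/c²)
Numerator: 0.707 - 0.492 = 0.215
Denominator: 1 - 0.347844 = 0.652156
u = 0.215/0.652156 = 0.3297c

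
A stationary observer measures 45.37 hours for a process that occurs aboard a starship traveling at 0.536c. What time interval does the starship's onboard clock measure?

Dilated time Δt = 45.37 hours
γ = 1/√(1 - 0.536²) = 1.1845
Δt₀ = Δt/γ = 45.37/1.1845 = 38.30 hours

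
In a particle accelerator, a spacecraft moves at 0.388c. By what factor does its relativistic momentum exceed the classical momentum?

p_rel = γmv, p_class = mv
Ratio = γ = 1/√(1 - 0.388²)
= 1/√(0.849456) = 1.085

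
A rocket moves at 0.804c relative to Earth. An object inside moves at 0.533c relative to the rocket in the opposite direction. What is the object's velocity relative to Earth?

Object's velocity in rocket frame is u' = -0.533c
u = (u' + v)/(1 + u'v/c²) = (v - 0.533)/(1 - 0.533·v/c²)
Numerator: 0.804 - 0.533 = 0.271
Denominator: 1 - 0.428532 = 0.571468
u = 0.271/0.571468 = 0.4742c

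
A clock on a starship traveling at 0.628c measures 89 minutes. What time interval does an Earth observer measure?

Proper time Δt₀ = 89 minutes
γ = 1/√(1 - 0.628²) = 1.285
Δt = γΔt₀ = 1.285 × 89 = 114.4 minutes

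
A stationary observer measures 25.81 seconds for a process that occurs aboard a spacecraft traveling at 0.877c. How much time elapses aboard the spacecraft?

Dilated time Δt = 25.81 seconds
γ = 1/√(1 - 0.877²) = 2.081
Δt₀ = Δt/γ = 25.81/2.081 = 12.40 seconds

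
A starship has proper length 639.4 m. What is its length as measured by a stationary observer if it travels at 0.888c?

Proper length L₀ = 639.4 m
γ = 1/√(1 - 0.888²) = 2.175
L = L₀/γ = 639.4/2.175 = 294.0 m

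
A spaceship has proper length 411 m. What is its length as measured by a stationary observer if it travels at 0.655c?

Proper length L₀ = 411 m
γ = 1/√(1 - 0.655²) = 1.3234
L = L₀/γ = 411/1.3234 = 310.6 m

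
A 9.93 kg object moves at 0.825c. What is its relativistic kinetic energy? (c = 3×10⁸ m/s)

γ = 1/√(1 - 0.825²) = 1.7695
γ - 1 = 0.7695
KE = (γ-1)mc² = 0.7695 × 9.93 × (3×10⁸)² = 6.877×10¹⁷ J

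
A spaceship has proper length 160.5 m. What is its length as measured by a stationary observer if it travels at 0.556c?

Proper length L₀ = 160.5 m
γ = 1/√(1 - 0.556²) = 1.203
L = L₀/γ = 160.5/1.203 = 133.4 m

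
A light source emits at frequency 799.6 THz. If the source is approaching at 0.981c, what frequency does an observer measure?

β = v/c = 0.981
(1+β)/(1-β) = 1.981/0.019 = 104.26
Doppler factor = √(104.26) = 10.211
f_obs = 799.6 × 10.211 = 8165 THz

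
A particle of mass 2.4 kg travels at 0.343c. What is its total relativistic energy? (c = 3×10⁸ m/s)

γ = 1/√(1 - 0.343²) = 1.06458
mc² = 2.4 × (3×10⁸)² = 2.160×10¹⁷ J
E = γmc² = 1.06458 × 2.160×10¹⁷ = 2.299×10¹⁷ J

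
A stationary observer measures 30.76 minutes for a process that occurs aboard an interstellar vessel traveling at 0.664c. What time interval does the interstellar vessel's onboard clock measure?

Dilated time Δt = 30.76 minutes
γ = 1/√(1 - 0.664²) = 1.3374
Δt₀ = Δt/γ = 30.76/1.3374 = 23.00 minutes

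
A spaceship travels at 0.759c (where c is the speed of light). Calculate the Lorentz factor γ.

v/c = 0.759, so (v/c)² = 0.576081
1 - (v/c)² = 0.423919
γ = 1/√(0.423919) = 1.536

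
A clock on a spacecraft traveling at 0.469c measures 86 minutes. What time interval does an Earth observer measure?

Proper time Δt₀ = 86 minutes
γ = 1/√(1 - 0.469²) = 1.1322
Δt = γΔt₀ = 1.1322 × 86 = 97.37 minutes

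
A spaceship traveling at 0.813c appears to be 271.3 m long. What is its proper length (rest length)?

Contracted length L = 271.3 m
γ = 1/√(1 - 0.813²) = 1.7174
L₀ = γL = 1.7174 × 271.3 = 465.9 m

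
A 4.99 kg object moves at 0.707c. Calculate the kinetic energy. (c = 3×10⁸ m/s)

γ = 1/√(1 - 0.707²) = 1.414
γ - 1 = 0.4140
KE = (γ-1)mc² = 0.4140 × 4.99 × (3×10⁸)² = 1.859×10¹⁷ J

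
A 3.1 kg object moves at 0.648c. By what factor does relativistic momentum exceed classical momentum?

p_rel = γmv, p_class = mv
Ratio = γ = 1/√(1 - 0.648²) = 1.313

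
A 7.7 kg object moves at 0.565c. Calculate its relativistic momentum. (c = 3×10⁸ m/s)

γ = 1/√(1 - 0.565²) = 1.212
v = 0.565 × 3×10⁸ = 1.695×10⁸ m/s
p = γmv = 1.212 × 7.7 × 1.695×10⁸ = 1.582×10⁹ kg·m/s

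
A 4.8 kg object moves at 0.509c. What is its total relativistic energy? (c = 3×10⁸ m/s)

γ = 1/√(1 - 0.509²) = 1.1618
mc² = 4.8 × (3×10⁸)² = 4.320×10¹⁷ J
E = γmc² = 1.1618 × 4.320×10¹⁷ = 5.019×10¹⁷ J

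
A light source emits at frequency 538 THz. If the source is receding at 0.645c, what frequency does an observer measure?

β = v/c = 0.645
(1-β)/(1+β) = 0.355/1.645 = 0.2158
Doppler factor = √(0.2158) = 0.4645
f_obs = 538 × 0.4645 = 249.9 THz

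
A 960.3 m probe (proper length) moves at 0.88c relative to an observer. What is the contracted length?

Proper length L₀ = 960.3 m
γ = 1/√(1 - 0.88²) = 2.1054
L = L₀/γ = 960.3/2.1054 = 456.1 m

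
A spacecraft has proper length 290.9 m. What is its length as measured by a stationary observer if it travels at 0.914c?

Proper length L₀ = 290.9 m
γ = 1/√(1 - 0.914²) = 2.465
L = L₀/γ = 290.9/2.465 = 118.0 m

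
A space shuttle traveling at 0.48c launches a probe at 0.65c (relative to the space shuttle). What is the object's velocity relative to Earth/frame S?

u = (u' + v)/(1 + u'v/c²)
Numerator: 0.65 + 0.48 = 1.13
Denominator: 1 + 0.312 = 1.312
u = 1.13/1.312 = 0.8613c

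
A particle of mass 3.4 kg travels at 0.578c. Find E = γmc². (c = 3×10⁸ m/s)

γ = 1/√(1 - 0.578²) = 1.2254
mc² = 3.4 × (3×10⁸)² = 3.060×10¹⁷ J
E = γmc² = 1.2254 × 3.060×10¹⁷ = 3.750×10¹⁷ J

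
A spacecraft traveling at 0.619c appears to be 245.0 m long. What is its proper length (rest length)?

Contracted length L = 245.0 m
γ = 1/√(1 - 0.619²) = 1.273
L₀ = γL = 1.273 × 245.0 = 311.9 m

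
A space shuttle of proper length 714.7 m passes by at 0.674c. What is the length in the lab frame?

Proper length L₀ = 714.7 m
γ = 1/√(1 - 0.674²) = 1.3537
L = L₀/γ = 714.7/1.3537 = 528.0 m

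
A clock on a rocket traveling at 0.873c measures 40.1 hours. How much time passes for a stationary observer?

Proper time Δt₀ = 40.1 hours
γ = 1/√(1 - 0.873²) = 2.0504
Δt = γΔt₀ = 2.0504 × 40.1 = 82.22 hours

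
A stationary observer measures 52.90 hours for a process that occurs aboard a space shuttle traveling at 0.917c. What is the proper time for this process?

Dilated time Δt = 52.90 hours
γ = 1/√(1 - 0.917²) = 2.507
Δt₀ = Δt/γ = 52.90/2.507 = 21.10 hours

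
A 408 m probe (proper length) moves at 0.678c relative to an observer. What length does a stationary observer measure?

Proper length L₀ = 408 m
γ = 1/√(1 - 0.678²) = 1.3604
L = L₀/γ = 408/1.3604 = 299.9 m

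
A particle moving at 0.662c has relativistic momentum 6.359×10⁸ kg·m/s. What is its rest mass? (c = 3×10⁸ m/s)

γ = 1/√(1 - 0.662²) = 1.334
v = 0.662 × 3×10⁸ = 1.986×10⁸ m/s
m = p/(γv) = 6.359×10⁸/(1.334 × 1.986×10⁸) = 2.400 kg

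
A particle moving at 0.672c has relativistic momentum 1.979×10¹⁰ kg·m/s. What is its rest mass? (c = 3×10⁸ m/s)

γ = 1/√(1 - 0.672²) = 1.3503
v = 0.672 × 3×10⁸ = 2.016×10⁸ m/s
m = p/(γv) = 1.979×10¹⁰/(1.3503 × 2.016×10⁸) = 72.70 kg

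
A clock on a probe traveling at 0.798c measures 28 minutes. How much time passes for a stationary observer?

Proper time Δt₀ = 28 minutes
γ = 1/√(1 - 0.798²) = 1.6593
Δt = γΔt₀ = 1.6593 × 28 = 46.46 minutes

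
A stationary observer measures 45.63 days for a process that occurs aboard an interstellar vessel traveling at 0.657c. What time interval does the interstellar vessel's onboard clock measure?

Dilated time Δt = 45.63 days
γ = 1/√(1 - 0.657²) = 1.3265
Δt₀ = Δt/γ = 45.63/1.3265 = 34.40 days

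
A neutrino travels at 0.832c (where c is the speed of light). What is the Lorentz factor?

v/c = 0.832, so (v/c)² = 0.692224
1 - (v/c)² = 0.307776
γ = 1/√(0.307776) = 1.803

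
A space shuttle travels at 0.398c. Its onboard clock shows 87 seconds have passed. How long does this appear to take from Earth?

Proper time Δt₀ = 87 seconds
γ = 1/√(1 - 0.398²) = 1.090
Δt = γΔt₀ = 1.090 × 87 = 94.83 seconds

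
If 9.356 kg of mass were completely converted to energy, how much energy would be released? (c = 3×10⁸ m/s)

Using E = mc²:
c² = (3×10⁸)² = 9×10¹⁶ m²/s²
E = 9.356 × 9×10¹⁶ = 8.420×10¹⁷ J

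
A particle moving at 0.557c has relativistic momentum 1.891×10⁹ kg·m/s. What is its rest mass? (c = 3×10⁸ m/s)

γ = 1/√(1 - 0.557²) = 1.204
v = 0.557 × 3×10⁸ = 1.671×10⁸ m/s
m = p/(γv) = 1.891×10⁹/(1.204 × 1.671×10⁸) = 9.399 kg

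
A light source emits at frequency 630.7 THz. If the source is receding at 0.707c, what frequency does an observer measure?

β = v/c = 0.707
(1-β)/(1+β) = 0.293/1.707 = 0.17165
Doppler factor = √(0.17165) = 0.4143
f_obs = 630.7 × 0.4143 = 261.3 THz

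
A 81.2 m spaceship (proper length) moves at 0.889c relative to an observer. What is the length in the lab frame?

Proper length L₀ = 81.2 m
γ = 1/√(1 - 0.889²) = 2.184
L = L₀/γ = 81.2/2.184 = 37.18 m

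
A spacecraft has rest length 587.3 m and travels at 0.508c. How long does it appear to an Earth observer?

Proper length L₀ = 587.3 m
γ = 1/√(1 - 0.508²) = 1.161
L = L₀/γ = 587.3/1.161 = 505.9 m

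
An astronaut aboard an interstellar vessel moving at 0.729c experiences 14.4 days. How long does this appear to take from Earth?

Proper time Δt₀ = 14.4 days
γ = 1/√(1 - 0.729²) = 1.461
Δt = γΔt₀ = 1.461 × 14.4 = 21.04 days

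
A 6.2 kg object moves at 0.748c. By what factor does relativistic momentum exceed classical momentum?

p_rel = γmv, p_class = mv
Ratio = γ = 1/√(1 - 0.748²) = 1.507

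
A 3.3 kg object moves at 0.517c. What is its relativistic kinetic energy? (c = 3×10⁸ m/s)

γ = 1/√(1 - 0.517²) = 1.16824
γ - 1 = 0.16824
KE = (γ-1)mc² = 0.16824 × 3.3 × (3×10⁸)² = 4.997×10¹⁶ J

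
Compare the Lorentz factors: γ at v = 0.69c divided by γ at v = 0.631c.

γ₁ = 1/√(1 - 0.69²) = 1.382
γ₂ = 1/√(1 - 0.631²) = 1.289
γ₁/γ₂ = 1.382/1.289 = 1.072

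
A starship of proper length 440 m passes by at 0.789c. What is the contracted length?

Proper length L₀ = 440 m
γ = 1/√(1 - 0.789²) = 1.628
L = L₀/γ = 440/1.628 = 270.3 m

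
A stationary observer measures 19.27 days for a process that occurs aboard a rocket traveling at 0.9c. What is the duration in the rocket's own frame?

Dilated time Δt = 19.27 days
γ = 1/√(1 - 0.9²) = 2.294
Δt₀ = Δt/γ = 19.27/2.294 = 8.400 days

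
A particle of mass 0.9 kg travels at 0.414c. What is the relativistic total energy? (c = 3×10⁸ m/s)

γ = 1/√(1 - 0.414²) = 1.09857
mc² = 0.9 × (3×10⁸)² = 8.100×10¹⁶ J
E = γmc² = 1.09857 × 8.100×10¹⁶ = 8.898×10¹⁶ J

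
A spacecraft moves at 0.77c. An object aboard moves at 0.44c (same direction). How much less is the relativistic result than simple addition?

Classical: u' + v = 0.44 + 0.77 = 1.21c
Relativistic: u = (0.44 + 0.77)/(1 + 0.3388) = 1.21/1.3388 = 0.9038c
Difference: 1.21 - 0.9038 = 0.3062c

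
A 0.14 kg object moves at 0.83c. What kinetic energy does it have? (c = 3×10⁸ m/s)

γ = 1/√(1 - 0.83²) = 1.79287
γ - 1 = 0.79287
KE = (γ-1)mc² = 0.79287 × 0.14 × (3×10⁸)² = 9.990×10¹⁵ J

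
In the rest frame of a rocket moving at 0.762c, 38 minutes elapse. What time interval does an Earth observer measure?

Proper time Δt₀ = 38 minutes
γ = 1/√(1 - 0.762²) = 1.5442
Δt = γΔt₀ = 1.5442 × 38 = 58.68 minutes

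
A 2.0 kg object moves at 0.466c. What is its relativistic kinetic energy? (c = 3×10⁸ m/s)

γ = 1/√(1 - 0.466²) = 1.1302
γ - 1 = 0.1302
KE = (γ-1)mc² = 0.1302 × 2.0 × (3×10⁸)² = 2.344×10¹⁶ J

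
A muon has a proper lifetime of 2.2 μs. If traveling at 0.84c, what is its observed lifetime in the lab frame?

Proper lifetime τ₀ = 2.2 μs
γ = 1/√(1 - 0.84²) = 1.843
τ = γτ₀ = 1.843 × 2.2 μs = 4.055 μs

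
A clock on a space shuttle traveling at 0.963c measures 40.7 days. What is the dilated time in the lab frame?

Proper time Δt₀ = 40.7 days
γ = 1/√(1 - 0.963²) = 3.711
Δt = γΔt₀ = 3.711 × 40.7 = 151.0 days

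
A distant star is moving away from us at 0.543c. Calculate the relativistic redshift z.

β = 0.543
(1+β)/(1-β) = 1.543/0.457 = 3.3764
√(3.3764) = 1.8375
z = 1.8375 - 1 = 0.8375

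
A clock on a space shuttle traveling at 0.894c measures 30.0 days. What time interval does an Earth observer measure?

Proper time Δt₀ = 30.0 days
γ = 1/√(1 - 0.894²) = 2.2318
Δt = γΔt₀ = 2.2318 × 30.0 = 66.95 days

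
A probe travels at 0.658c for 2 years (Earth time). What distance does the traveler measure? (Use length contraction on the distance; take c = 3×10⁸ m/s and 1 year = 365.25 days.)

Earth distance: d = v × t = 0.658c × 2 yr = 1.2459×10¹⁶ m
γ = 1.3280
d' = d/γ = 1.2459×10¹⁶/1.3280 = 9.382×10¹⁵ m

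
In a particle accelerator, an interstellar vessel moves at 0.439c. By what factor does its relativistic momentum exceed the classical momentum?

p_rel = γmv, p_class = mv
Ratio = γ = 1/√(1 - 0.439²)
= 1/√(0.807279) = 1.113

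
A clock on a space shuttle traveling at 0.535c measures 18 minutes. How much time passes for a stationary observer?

Proper time Δt₀ = 18 minutes
γ = 1/√(1 - 0.535²) = 1.184
Δt = γΔt₀ = 1.184 × 18 = 21.31 minutes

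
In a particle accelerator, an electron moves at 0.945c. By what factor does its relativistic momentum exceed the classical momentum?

p_rel = γmv, p_class = mv
Ratio = γ = 1/√(1 - 0.945²)
= 1/√(0.106975) = 3.057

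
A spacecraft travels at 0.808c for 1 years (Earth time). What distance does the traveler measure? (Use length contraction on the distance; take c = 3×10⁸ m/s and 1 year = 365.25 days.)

Earth distance: d = v × t = 0.808c × 1 yr = 7.6496×10¹⁵ m
γ = 1.6973
d' = d/γ = 7.6496×10¹⁵/1.6973 = 4.507×10¹⁵ m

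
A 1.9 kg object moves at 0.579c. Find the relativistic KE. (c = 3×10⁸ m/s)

γ = 1/√(1 - 0.579²) = 1.2265
γ - 1 = 0.2265
KE = (γ-1)mc² = 0.2265 × 1.9 × (3×10⁸)² = 3.873×10¹⁶ J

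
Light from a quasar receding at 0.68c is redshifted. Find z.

β = 0.68
(1+β)/(1-β) = 1.68/0.32 = 5.250
√(5.250) = 2.291
z = 2.291 - 1 = 1.291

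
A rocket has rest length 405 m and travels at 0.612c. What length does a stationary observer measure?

Proper length L₀ = 405 m
γ = 1/√(1 - 0.612²) = 1.2644
L = L₀/γ = 405/1.2644 = 320.3 m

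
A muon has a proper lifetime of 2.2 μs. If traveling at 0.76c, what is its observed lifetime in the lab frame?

Proper lifetime τ₀ = 2.2 μs
γ = 1/√(1 - 0.76²) = 1.5386
τ = γτ₀ = 1.5386 × 2.2 μs = 3.385 μs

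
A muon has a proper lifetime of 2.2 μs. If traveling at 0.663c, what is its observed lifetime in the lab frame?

Proper lifetime τ₀ = 2.2 μs
γ = 1/√(1 - 0.663²) = 1.336
τ = γτ₀ = 1.336 × 2.2 μs = 2.939 μs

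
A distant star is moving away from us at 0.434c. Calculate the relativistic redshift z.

β = 0.434
(1+β)/(1-β) = 1.434/0.566 = 2.5336
√(2.5336) = 1.5917
z = 1.5917 - 1 = 0.5917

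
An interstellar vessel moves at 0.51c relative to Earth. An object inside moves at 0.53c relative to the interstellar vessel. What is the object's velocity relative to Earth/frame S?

u = (u' + v)/(1 + u'v/c²)
Numerator: 0.53 + 0.51 = 1.04
Denominator: 1 + 0.2703 = 1.2703
u = 1.04/1.2703 = 0.8187c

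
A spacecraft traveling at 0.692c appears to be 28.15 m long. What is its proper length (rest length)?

Contracted length L = 28.15 m
γ = 1/√(1 - 0.692²) = 1.385
L₀ = γL = 1.385 × 28.15 = 38.99 m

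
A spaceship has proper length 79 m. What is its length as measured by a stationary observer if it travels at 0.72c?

Proper length L₀ = 79 m
γ = 1/√(1 - 0.72²) = 1.441
L = L₀/γ = 79/1.441 = 54.82 m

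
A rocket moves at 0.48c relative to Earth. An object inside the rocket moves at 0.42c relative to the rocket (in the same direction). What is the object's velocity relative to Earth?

u = (u' + v)/(1 + u'v/c²)
Numerator: 0.42 + 0.48 = 0.9
Denominator: 1 + 0.2016 = 1.2016
u = 0.9/1.2016 = 0.7490c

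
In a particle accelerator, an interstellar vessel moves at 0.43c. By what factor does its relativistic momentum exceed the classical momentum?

p_rel = γmv, p_class = mv
Ratio = γ = 1/√(1 - 0.43²)
= 1/√(0.8151) = 1.108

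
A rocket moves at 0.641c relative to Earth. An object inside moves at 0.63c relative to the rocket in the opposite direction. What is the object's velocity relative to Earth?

Object's velocity in rocket frame is u' = -0.63c
u = (u' + v)/(1 + u'v/c²) = (v - 0.63)/(1 - 0.63·v/c²)
Numerator: 0.641 - 0.63 = 0.011
Denominator: 1 - 0.40383 = 0.59617
u = 0.011/0.59617 = 0.01845c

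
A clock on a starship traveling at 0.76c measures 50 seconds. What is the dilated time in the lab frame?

Proper time Δt₀ = 50 seconds
γ = 1/√(1 - 0.76²) = 1.5386
Δt = γΔt₀ = 1.5386 × 50 = 76.93 seconds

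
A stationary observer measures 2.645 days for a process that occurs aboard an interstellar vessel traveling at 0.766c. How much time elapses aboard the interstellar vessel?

Dilated time Δt = 2.645 days
γ = 1/√(1 - 0.766²) = 1.556
Δt₀ = Δt/γ = 2.645/1.556 = 1.700 days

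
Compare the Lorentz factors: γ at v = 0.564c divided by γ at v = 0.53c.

γ₁ = 1/√(1 - 0.564²) = 1.211
γ₂ = 1/√(1 - 0.53²) = 1.179
γ₁/γ₂ = 1.211/1.179 = 1.027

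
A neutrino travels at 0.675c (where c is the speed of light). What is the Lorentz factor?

v/c = 0.675, so (v/c)² = 0.455625
1 - (v/c)² = 0.544375
γ = 1/√(0.544375) = 1.355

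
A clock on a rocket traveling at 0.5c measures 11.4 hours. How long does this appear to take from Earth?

Proper time Δt₀ = 11.4 hours
γ = 1/√(1 - 0.5²) = 1.1547
Δt = γΔt₀ = 1.1547 × 11.4 = 13.16 hours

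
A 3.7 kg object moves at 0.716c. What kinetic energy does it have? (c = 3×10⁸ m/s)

γ = 1/√(1 - 0.716²) = 1.4325
γ - 1 = 0.4325
KE = (γ-1)mc² = 0.4325 × 3.7 × (3×10⁸)² = 1.440×10¹⁷ J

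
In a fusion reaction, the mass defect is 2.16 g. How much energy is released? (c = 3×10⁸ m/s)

Convert mass defect: Δm = 2.16 g = 0.00216 kg
E = Δm·c² = 0.00216 × (3×10⁸)²
= 0.00216 × 9×10¹⁶ = 1.944×10¹⁴ J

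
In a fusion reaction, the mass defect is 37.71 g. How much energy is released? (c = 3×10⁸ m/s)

Convert mass defect: Δm = 37.71 g = 0.03771 kg
E = Δm·c² = 0.03771 × (3×10⁸)²
= 0.03771 × 9×10¹⁶ = 3.394×10¹⁵ J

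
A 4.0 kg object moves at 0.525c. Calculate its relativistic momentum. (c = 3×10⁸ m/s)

γ = 1/√(1 - 0.525²) = 1.1749
v = 0.525 × 3×10⁸ = 1.575×10⁸ m/s
p = γmv = 1.1749 × 4.0 × 1.575×10⁸ = 7.402×10⁸ kg·m/s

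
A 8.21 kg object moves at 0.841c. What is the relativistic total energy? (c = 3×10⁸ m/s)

γ = 1/√(1 - 0.841²) = 1.8483
mc² = 8.21 × (3×10⁸)² = 7.389×10¹⁷ J
E = γmc² = 1.8483 × 7.389×10¹⁷ = 1.366×10¹⁸ J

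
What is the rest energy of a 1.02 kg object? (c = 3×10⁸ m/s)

c² = (3×10⁸)² = 9.000×10¹⁶ m²/s²
E₀ = mc² = 1.02 × 9.000×10¹⁶ = 9.180×10¹⁶ J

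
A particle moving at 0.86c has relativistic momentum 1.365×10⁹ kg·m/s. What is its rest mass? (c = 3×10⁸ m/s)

γ = 1/√(1 - 0.86²) = 1.9597
v = 0.86 × 3×10⁸ = 2.580×10⁸ m/s
m = p/(γv) = 1.365×10⁹/(1.9597 × 2.580×10⁸) = 2.700 kg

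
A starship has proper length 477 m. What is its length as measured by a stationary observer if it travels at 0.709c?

Proper length L₀ = 477 m
γ = 1/√(1 - 0.709²) = 1.418
L = L₀/γ = 477/1.418 = 336.4 m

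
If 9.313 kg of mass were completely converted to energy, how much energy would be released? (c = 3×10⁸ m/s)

Using E = mc²:
c² = (3×10⁸)² = 9×10¹⁶ m²/s²
E = 9.313 × 9×10¹⁶ = 8.382×10¹⁷ J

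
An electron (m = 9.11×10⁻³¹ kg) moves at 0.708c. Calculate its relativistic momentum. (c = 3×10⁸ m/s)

γ = 1/√(1 - 0.708²) = 1.416
v = 0.708 × 3×10⁸ = 2.124×10⁸ m/s
p = γmv = 1.416 × 9.11×10⁻³¹ × 2.124×10⁸ = 2.740×10⁻²² kg·m/s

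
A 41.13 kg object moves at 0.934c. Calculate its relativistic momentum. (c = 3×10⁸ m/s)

γ = 1/√(1 - 0.934²) = 2.799
v = 0.934 × 3×10⁸ = 2.802×10⁸ m/s
p = γmv = 2.799 × 41.13 × 2.802×10⁸ = 3.226×10¹⁰ kg·m/s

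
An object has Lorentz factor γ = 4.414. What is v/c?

From γ = 1/√(1 - v²/c²):
1/γ² = 1/4.414² = 0.05133
v²/c² = 1 - 0.05133 = 0.9487
v/c = √(0.9487) = 0.9740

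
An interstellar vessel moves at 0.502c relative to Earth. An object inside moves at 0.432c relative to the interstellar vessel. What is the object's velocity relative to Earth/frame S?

u = (u' + v)/(1 + u'v/c²)
Numerator: 0.432 + 0.502 = 0.934
Denominator: 1 + 0.216864 = 1.216864
u = 0.934/1.216864 = 0.7675c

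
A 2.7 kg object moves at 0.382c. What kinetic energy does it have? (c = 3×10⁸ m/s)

γ = 1/√(1 - 0.382²) = 1.08206
γ - 1 = 0.08206
KE = (γ-1)mc² = 0.08206 × 2.7 × (3×10⁸)² = 1.994×10¹⁶ J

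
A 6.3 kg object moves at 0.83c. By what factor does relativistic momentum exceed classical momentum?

p_rel = γmv, p_class = mv
Ratio = γ = 1/√(1 - 0.83²) = 1.793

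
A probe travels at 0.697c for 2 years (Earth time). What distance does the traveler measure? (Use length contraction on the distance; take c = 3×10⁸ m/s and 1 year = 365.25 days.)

Earth distance: d = v × t = 0.697c × 2 yr = 1.3197×10¹⁶ m
γ = 1.3946
d' = d/γ = 1.3197×10¹⁶/1.3946 = 9.463×10¹⁵ m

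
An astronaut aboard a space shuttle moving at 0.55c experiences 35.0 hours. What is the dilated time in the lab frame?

Proper time Δt₀ = 35.0 hours
γ = 1/√(1 - 0.55²) = 1.1974
Δt = γΔt₀ = 1.1974 × 35.0 = 41.91 hours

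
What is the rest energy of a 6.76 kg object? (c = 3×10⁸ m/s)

c² = (3×10⁸)² = 9.000×10¹⁶ m²/s²
E₀ = mc² = 6.76 × 9.000×10¹⁶ = 6.084×10¹⁷ J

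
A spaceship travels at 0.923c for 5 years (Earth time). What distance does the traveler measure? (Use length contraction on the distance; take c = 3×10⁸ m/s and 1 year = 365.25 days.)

Earth distance: d = v × t = 0.923c × 5 yr = 4.369×10¹⁶ m
γ = 2.599
d' = d/γ = 4.369×10¹⁶/2.599 = 1.681×10¹⁶ m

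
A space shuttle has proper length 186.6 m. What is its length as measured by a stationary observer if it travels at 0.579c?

Proper length L₀ = 186.6 m
γ = 1/√(1 - 0.579²) = 1.227
L = L₀/γ = 186.6/1.227 = 152.1 m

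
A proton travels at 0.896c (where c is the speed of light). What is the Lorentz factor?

v/c = 0.896, so (v/c)² = 0.802816
1 - (v/c)² = 0.197184
γ = 1/√(0.197184) = 2.252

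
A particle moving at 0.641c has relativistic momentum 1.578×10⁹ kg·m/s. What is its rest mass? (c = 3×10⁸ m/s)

γ = 1/√(1 - 0.641²) = 1.303
v = 0.641 × 3×10⁸ = 1.923×10⁸ m/s
m = p/(γv) = 1.578×10⁹/(1.303 × 1.923×10⁸) = 6.298 kg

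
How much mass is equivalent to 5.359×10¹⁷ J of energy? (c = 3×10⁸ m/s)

From E = mc², we get m = E/c²
c² = (3×10⁸)² = 9×10¹⁶ m²/s²
m = 5.359×10¹⁷ / 9×10¹⁶ = 5.954 kg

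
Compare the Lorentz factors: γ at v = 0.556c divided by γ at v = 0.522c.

γ₁ = 1/√(1 - 0.556²) = 1.203
γ₂ = 1/√(1 - 0.522²) = 1.172
γ₁/γ₂ = 1.203/1.172 = 1.026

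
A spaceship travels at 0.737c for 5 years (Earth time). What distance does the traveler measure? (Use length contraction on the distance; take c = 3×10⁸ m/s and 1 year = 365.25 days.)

Earth distance: d = v × t = 0.737c × 5 yr = 3.4887×10¹⁶ m
γ = 1.4795
d' = d/γ = 3.4887×10¹⁶/1.4795 = 2.358×10¹⁶ m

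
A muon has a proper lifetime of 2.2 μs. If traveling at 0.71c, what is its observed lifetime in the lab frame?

Proper lifetime τ₀ = 2.2 μs
γ = 1/√(1 - 0.71²) = 1.420
τ = γτ₀ = 1.420 × 2.2 μs = 3.124 μs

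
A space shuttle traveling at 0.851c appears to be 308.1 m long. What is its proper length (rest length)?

Contracted length L = 308.1 m
γ = 1/√(1 - 0.851²) = 1.9042
L₀ = γL = 1.9042 × 308.1 = 586.7 m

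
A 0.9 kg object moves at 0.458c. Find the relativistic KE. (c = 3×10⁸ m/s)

γ = 1/√(1 - 0.458²) = 1.1249
γ - 1 = 0.1249
KE = (γ-1)mc² = 0.1249 × 0.9 × (3×10⁸)² = 1.012×10¹⁶ J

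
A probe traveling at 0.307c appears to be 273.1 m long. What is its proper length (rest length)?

Contracted length L = 273.1 m
γ = 1/√(1 - 0.307²) = 1.051
L₀ = γL = 1.051 × 273.1 = 287.0 m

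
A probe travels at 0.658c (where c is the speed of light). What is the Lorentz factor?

v/c = 0.658, so (v/c)² = 0.432964
1 - (v/c)² = 0.567036
γ = 1/√(0.567036) = 1.328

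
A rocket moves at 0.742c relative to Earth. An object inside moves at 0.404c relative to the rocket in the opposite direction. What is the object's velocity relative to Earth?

Object's velocity in rocket frame is u' = -0.404c
u = (u' + v)/(1 + u'v/c²) = (v - 0.404)/(1 - 0.404·v/c²)
Numerator: 0.742 - 0.404 = 0.338
Denominator: 1 - 0.299768 = 0.700232
u = 0.338/0.700232 = 0.4827c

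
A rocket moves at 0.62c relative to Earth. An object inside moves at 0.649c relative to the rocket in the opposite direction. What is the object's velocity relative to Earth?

Object's velocity in rocket frame is u' = -0.649c
u = (u' + v)/(1 + u'v/c²) = (v - 0.649)/(1 - 0.649·v/c²)
Numerator: 0.62 - 0.649 = -0.029
Denominator: 1 - 0.40238 = 0.59762
u = -0.029/0.59762 = -0.04853c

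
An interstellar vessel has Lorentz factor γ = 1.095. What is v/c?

From γ = 1/√(1 - v²/c²):
1/γ² = 1/1.095² = 0.8340
v²/c² = 1 - 0.8340 = 0.1660
v/c = √(0.1660) = 0.4074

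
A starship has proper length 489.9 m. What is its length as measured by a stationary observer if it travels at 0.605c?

Proper length L₀ = 489.9 m
γ = 1/√(1 - 0.605²) = 1.2559
L = L₀/γ = 489.9/1.2559 = 390.1 m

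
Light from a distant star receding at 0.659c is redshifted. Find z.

β = 0.659
(1+β)/(1-β) = 1.659/0.341 = 4.865
√(4.865) = 2.206
z = 2.206 - 1 = 1.206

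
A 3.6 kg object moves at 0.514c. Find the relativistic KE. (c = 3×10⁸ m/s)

γ = 1/√(1 - 0.514²) = 1.165786
γ - 1 = 0.165786
KE = (γ-1)mc² = 0.165786 × 3.6 × (3×10⁸)² = 5.371×10¹⁶ J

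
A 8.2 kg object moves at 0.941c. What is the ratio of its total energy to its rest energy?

E = γmc², E₀ = mc²
E/E₀ = γ = 1/√(1 - 0.941²) = 2.955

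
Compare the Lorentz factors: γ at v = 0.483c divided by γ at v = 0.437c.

γ₁ = 1/√(1 - 0.483²) = 1.142
γ₂ = 1/√(1 - 0.437²) = 1.112
γ₁/γ₂ = 1.142/1.112 = 1.027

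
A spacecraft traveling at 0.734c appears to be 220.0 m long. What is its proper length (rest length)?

Contracted length L = 220.0 m
γ = 1/√(1 - 0.734²) = 1.4724
L₀ = γL = 1.4724 × 220.0 = 323.9 m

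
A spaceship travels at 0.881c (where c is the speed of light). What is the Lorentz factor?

v/c = 0.881, so (v/c)² = 0.776161
1 - (v/c)² = 0.223839
γ = 1/√(0.223839) = 2.114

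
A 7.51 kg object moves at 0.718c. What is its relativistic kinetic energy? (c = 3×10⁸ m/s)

γ = 1/√(1 - 0.718²) = 1.4367
γ - 1 = 0.4367
KE = (γ-1)mc² = 0.4367 × 7.51 × (3×10⁸)² = 2.952×10¹⁷ J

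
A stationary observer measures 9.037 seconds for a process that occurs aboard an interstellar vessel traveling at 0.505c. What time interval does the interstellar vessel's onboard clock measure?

Dilated time Δt = 9.037 seconds
γ = 1/√(1 - 0.505²) = 1.1586
Δt₀ = Δt/γ = 9.037/1.1586 = 7.800 seconds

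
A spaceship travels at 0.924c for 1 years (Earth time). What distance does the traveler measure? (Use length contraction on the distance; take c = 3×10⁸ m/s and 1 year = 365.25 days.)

Earth distance: d = v × t = 0.924c × 1 yr = 8.748×10¹⁵ m
γ = 2.615
d' = d/γ = 8.748×10¹⁵/2.615 = 3.345×10¹⁵ m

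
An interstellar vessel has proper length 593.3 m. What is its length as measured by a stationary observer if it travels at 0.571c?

Proper length L₀ = 593.3 m
γ = 1/√(1 - 0.571²) = 1.218
L = L₀/γ = 593.3/1.218 = 487.1 m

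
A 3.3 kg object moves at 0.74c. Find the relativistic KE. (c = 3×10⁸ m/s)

γ = 1/√(1 - 0.74²) = 1.4868
γ - 1 = 0.4868
KE = (γ-1)mc² = 0.4868 × 3.3 × (3×10⁸)² = 1.446×10¹⁷ J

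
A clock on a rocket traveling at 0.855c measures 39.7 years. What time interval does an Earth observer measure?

Proper time Δt₀ = 39.7 years
γ = 1/√(1 - 0.855²) = 1.9282
Δt = γΔt₀ = 1.9282 × 39.7 = 76.55 years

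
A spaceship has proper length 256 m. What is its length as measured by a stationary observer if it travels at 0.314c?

Proper length L₀ = 256 m
γ = 1/√(1 - 0.314²) = 1.053
L = L₀/γ = 256/1.053 = 243.1 m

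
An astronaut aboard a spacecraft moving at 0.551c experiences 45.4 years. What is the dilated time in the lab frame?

Proper time Δt₀ = 45.4 years
γ = 1/√(1 - 0.551²) = 1.1983
Δt = γΔt₀ = 1.1983 × 45.4 = 54.40 years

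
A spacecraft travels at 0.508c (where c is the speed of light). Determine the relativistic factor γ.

v/c = 0.508, so (v/c)² = 0.258064
1 - (v/c)² = 0.741936
γ = 1/√(0.741936) = 1.161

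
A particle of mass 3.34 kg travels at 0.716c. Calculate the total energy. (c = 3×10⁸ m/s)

γ = 1/√(1 - 0.716²) = 1.4325
mc² = 3.34 × (3×10⁸)² = 3.006×10¹⁷ J
E = γmc² = 1.4325 × 3.006×10¹⁷ = 4.306×10¹⁷ J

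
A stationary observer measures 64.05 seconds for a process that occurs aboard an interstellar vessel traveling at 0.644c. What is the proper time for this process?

Dilated time Δt = 64.05 seconds
γ = 1/√(1 - 0.644²) = 1.3071
Δt₀ = Δt/γ = 64.05/1.3071 = 49.00 seconds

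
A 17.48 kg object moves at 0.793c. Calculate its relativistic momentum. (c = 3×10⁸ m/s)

γ = 1/√(1 - 0.793²) = 1.6414
v = 0.793 × 3×10⁸ = 2.379×10⁸ m/s
p = γmv = 1.6414 × 17.48 × 2.379×10⁸ = 6.826×10⁹ kg·m/s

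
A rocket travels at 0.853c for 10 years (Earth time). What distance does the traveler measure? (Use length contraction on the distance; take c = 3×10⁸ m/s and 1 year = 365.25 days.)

Earth distance: d = v × t = 0.853c × 10 yr = 8.076×10¹⁶ m
γ = 1.916
d' = d/γ = 8.076×10¹⁶/1.916 = 4.215×10¹⁶ m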